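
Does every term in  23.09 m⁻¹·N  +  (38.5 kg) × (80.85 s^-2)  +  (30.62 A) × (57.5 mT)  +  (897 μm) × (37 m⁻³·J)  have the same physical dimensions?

Yes

Reduce each to base SI dimensions:
  23.09 m⁻¹·N:  N·m⁻¹ = kg·m·s⁻²·m⁻¹ = kg·s⁻²
  (38.5 kg) × (80.85 s^-2):  [kg] · [s⁻²] = kg·s⁻²
  (30.62 A) × (57.5 mT):  [A] · [kg·s⁻²·A⁻¹] = kg·s⁻²
  (897 μm) × (37 m⁻³·J):  [m] · [kg·m⁻¹·s⁻²] = kg·s⁻²
Every term reduces to kg·s⁻².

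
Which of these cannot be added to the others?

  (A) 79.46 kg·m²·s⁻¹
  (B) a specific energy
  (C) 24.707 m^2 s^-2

(A)

Expand each in SI base units:
  (A) kg·m²·s⁻¹
  (B) [specific energy] = m²·s⁻²
  (C) m²·s⁻²
All reduce to m²·s⁻² except (A), which is kg·m²·s⁻¹.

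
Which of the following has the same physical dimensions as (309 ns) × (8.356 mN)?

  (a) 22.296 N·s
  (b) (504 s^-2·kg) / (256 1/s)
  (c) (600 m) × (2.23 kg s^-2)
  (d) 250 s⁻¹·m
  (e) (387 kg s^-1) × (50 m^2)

(a)

Reference: [s] · [kg·m·s⁻²] = kg·m·s⁻¹.
Each option:
  (a) N·s = kg·m·s⁻²·s = kg·m·s⁻¹  ← same
  (b) [kg·s⁻²] / [s⁻¹] = kg·s⁻¹
  (c) [m] · [kg·s⁻²] = kg·m·s⁻²
  (d) m·s⁻¹
  (e) [kg·s⁻¹] · [m²] = kg·m²·s⁻¹
Only (a) matches kg·m·s⁻¹.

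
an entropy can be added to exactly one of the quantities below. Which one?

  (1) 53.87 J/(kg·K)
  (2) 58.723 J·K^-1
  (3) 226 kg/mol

Reference: [entropy] = kg·m²·s⁻²·K⁻¹.
Each option:
  (1) J·kg⁻¹·K⁻¹ = N·m·kg⁻¹·K⁻¹ = m²·s⁻²·K⁻¹
  (2) J·K⁻¹ = N·m·K⁻¹ = kg·m²·s⁻²·K⁻¹  ← same
  (3) kg·mol⁻¹
Only (2) matches kg·m²·s⁻²·K⁻¹.

(2)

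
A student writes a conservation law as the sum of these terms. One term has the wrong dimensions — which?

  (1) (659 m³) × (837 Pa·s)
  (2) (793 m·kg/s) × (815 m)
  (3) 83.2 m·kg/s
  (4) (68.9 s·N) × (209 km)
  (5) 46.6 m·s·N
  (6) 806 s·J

Work out the base dimensions of each:
  (1) [m³] · [kg·m⁻¹·s⁻¹] = kg·m²·s⁻¹
  (2) [kg·m·s⁻¹] · [m] = kg·m²·s⁻¹
  (3) kg·m·s⁻¹
  (4) [kg·m·s⁻¹] · [m] = kg·m²·s⁻¹
  (5) N·m·s = kg·m·s⁻²·m·s = kg·m²·s⁻¹
  (6) J·s = N·m·s = kg·m²·s⁻¹
All reduce to kg·m²·s⁻¹ except (3), which is kg·m·s⁻¹.

(3)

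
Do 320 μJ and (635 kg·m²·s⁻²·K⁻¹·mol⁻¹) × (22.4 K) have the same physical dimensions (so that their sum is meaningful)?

Expand each in SI base units:
  320 μJ:  J = N·m = kg·m²·s⁻²
  (635 kg·m²·s⁻²·K⁻¹·mol⁻¹) × (22.4 K):  [kg·m²·s⁻²·K⁻¹·mol⁻¹] · [K] = kg·m²·s⁻²·mol⁻¹
kg·m²·s⁻² ≠ kg·m²·s⁻²·mol⁻¹, so they cannot be added.

No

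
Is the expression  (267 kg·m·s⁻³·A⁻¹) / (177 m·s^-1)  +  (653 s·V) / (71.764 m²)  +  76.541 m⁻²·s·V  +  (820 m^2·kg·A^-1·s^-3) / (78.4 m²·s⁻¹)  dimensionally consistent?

Yes

Reduce each to base SI dimensions:
  (267 kg·m·s⁻³·A⁻¹) / (177 m·s^-1):  [kg·m·s⁻³·A⁻¹] / [m·s⁻¹] = kg·s⁻²·A⁻¹
  (653 s·V) / (71.764 m²):  [kg·m²·s⁻²·A⁻¹] / [m²] = kg·s⁻²·A⁻¹
  76.541 m⁻²·s·V:  V·s·m⁻² = J·C⁻¹·s·m⁻² = kg·s⁻²·A⁻¹
  (820 m^2·kg·A^-1·s^-3) / (78.4 m²·s⁻¹):  [kg·m²·s⁻³·A⁻¹] / [m²·s⁻¹] = kg·s⁻²·A⁻¹
Every term reduces to kg·s⁻²·A⁻¹.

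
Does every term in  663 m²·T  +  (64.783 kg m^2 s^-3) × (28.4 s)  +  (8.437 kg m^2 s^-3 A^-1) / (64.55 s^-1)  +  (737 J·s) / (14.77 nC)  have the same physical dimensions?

Work out the base dimensions of each:
  663 m²·T:  T·m² = Wb·m⁻²·m² = kg·m²·s⁻²·A⁻¹
  (64.783 kg m^2 s^-3) × (28.4 s):  [kg·m²·s⁻³] · [s] = kg·m²·s⁻²
  (8.437 kg m^2 s^-3 A^-1) / (64.55 s^-1):  [kg·m²·s⁻³·A⁻¹] / [s⁻¹] = kg·m²·s⁻²·A⁻¹
  (737 J·s) / (14.77 nC):  [kg·m²·s⁻¹] / [s·A] = kg·m²·s⁻²·A⁻¹
The terms do not share a single dimension (kg·m²·s⁻² vs kg·m²·s⁻²·A⁻¹).

No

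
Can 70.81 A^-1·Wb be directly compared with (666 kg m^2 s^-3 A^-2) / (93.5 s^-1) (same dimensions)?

Reduce each to base SI dimensions:
  70.81 A^-1·Wb:  Wb·A⁻¹ = V·s·A⁻¹ = kg·m²·s⁻²·A⁻²
  (666 kg m^2 s^-3 A^-2) / (93.5 s^-1):  [kg·m²·s⁻³·A⁻²] / [s⁻¹] = kg·m²·s⁻²·A⁻²
Both are kg·m²·s⁻²·A⁻², so they have the same dimensions and can be added.

Yes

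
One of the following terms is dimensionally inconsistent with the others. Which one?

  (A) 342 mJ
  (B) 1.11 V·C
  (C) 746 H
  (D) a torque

Dimensions:
  (A) J = N·m = kg·m²·s⁻²
  (B) C·V = s·A·J·C⁻¹ = kg·m²·s⁻²
  (C) H = V·s·A⁻¹ = kg·m²·s⁻²·A⁻²
  (D) [torque] = kg·m²·s⁻²
All reduce to kg·m²·s⁻² except (C), which is kg·m²·s⁻²·A⁻².

(C)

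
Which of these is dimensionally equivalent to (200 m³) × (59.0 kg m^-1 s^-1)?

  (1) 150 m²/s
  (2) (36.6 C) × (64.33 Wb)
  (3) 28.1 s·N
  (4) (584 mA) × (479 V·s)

Reference: [m³] · [kg·m⁻¹·s⁻¹] = kg·m²·s⁻¹.
Each option:
  (1) m²·s⁻¹
  (2) [s·A] · [kg·m²·s⁻²·A⁻¹] = kg·m²·s⁻¹  ← same
  (3) N·s = kg·m·s⁻²·s = kg·m·s⁻¹
  (4) [A] · [kg·m²·s⁻²·A⁻¹] = kg·m²·s⁻²
Only (2) matches kg·m²·s⁻¹.

(2)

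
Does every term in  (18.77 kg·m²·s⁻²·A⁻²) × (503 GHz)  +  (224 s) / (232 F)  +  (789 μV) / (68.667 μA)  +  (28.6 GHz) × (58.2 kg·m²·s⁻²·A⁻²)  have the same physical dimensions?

Expand each in SI base units:
  (18.77 kg·m²·s⁻²·A⁻²) × (503 GHz):  [kg·m²·s⁻²·A⁻²] · [s⁻¹] = kg·m²·s⁻³·A⁻²
  (224 s) / (232 F):  [s] / [kg⁻¹·m⁻²·s⁴·A²] = kg·m²·s⁻³·A⁻²
  (789 μV) / (68.667 μA):  [kg·m²·s⁻³·A⁻¹] / [A] = kg·m²·s⁻³·A⁻²
  (28.6 GHz) × (58.2 kg·m²·s⁻²·A⁻²):  [s⁻¹] · [kg·m²·s⁻²·A⁻²] = kg·m²·s⁻³·A⁻²
Every term reduces to kg·m²·s⁻³·A⁻².

Yes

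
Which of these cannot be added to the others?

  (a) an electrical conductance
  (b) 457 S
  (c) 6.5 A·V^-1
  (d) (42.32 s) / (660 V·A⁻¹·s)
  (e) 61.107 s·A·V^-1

Expand each in SI base units:
  (a) [electrical conductance] = kg⁻¹·m⁻²·s³·A²
  (b) S = Ω⁻¹ = kg⁻¹·m⁻²·s³·A²
  (c) A·V⁻¹ = A·(J·C⁻¹)⁻¹ = kg⁻¹·m⁻²·s³·A²
  (d) [s] / [kg·m²·s⁻²·A⁻²] = kg⁻¹·m⁻²·s³·A²
  (e) A·s·V⁻¹ = A·s·(J·C⁻¹)⁻¹ = kg⁻¹·m⁻²·s⁴·A²
All reduce to kg⁻¹·m⁻²·s³·A² except (e), which is kg⁻¹·m⁻²·s⁴·A².

(e)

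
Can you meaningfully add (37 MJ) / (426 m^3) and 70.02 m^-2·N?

Reduce each to base SI dimensions:
  (37 MJ) / (426 m^3):  [kg·m²·s⁻²] / [m³] = kg·m⁻¹·s⁻²
  70.02 m^-2·N:  N·m⁻² = kg·m·s⁻²·m⁻² = kg·m⁻¹·s⁻²
Both are kg·m⁻¹·s⁻², so they have the same dimensions and can be added.

Yes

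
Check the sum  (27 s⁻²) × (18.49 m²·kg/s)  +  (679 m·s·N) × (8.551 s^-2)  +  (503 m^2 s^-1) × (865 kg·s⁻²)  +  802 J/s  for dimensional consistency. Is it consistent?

Work out the base dimensions of each:
  (27 s⁻²) × (18.49 m²·kg/s):  [s⁻²] · [kg·m²·s⁻¹] = kg·m²·s⁻³
  (679 m·s·N) × (8.551 s^-2):  [kg·m²·s⁻¹] · [s⁻²] = kg·m²·s⁻³
  (503 m^2 s^-1) × (865 kg·s⁻²):  [m²·s⁻¹] · [kg·s⁻²] = kg·m²·s⁻³
  802 J/s:  J·s⁻¹ = N·m·s⁻¹ = kg·m²·s⁻³
Every term reduces to kg·m²·s⁻³.

Yes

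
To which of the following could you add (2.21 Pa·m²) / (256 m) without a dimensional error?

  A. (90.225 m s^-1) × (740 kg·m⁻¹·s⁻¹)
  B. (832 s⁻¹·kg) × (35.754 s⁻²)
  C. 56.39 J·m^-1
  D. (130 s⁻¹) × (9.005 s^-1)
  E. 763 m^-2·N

Reference: [kg·m·s⁻²] / [m] = kg·s⁻².
Each option:
  A. [m·s⁻¹] · [kg·m⁻¹·s⁻¹] = kg·s⁻²  ← same
  B. [kg·s⁻¹] · [s⁻²] = kg·s⁻³
  C. J·m⁻¹ = N·m·m⁻¹ = kg·m·s⁻²
  D. [s⁻¹] · [s⁻¹] = s⁻²
  E. N·m⁻² = kg·m·s⁻²·m⁻² = kg·m⁻¹·s⁻²
Only A. matches kg·s⁻².

A.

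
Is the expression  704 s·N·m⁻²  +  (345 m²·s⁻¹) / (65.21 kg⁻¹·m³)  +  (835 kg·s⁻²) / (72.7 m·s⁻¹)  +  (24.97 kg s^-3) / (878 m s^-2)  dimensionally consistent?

Dimensions:
  704 s·N·m⁻²:  N·s·m⁻² = kg·m·s⁻²·s·m⁻² = kg·m⁻¹·s⁻¹
  (345 m²·s⁻¹) / (65.21 kg⁻¹·m³):  [m²·s⁻¹] / [kg⁻¹·m³] = kg·m⁻¹·s⁻¹
  (835 kg·s⁻²) / (72.7 m·s⁻¹):  [kg·s⁻²] / [m·s⁻¹] = kg·m⁻¹·s⁻¹
  (24.97 kg s^-3) / (878 m s^-2):  [kg·s⁻³] / [m·s⁻²] = kg·m⁻¹·s⁻¹
Every term reduces to kg·m⁻¹·s⁻¹.

Yes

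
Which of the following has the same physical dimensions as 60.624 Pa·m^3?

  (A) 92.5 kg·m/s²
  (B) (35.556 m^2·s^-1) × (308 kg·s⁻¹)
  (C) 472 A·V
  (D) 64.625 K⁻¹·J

Reference: Pa·m³ = N·m⁻²·m³ = kg·m²·s⁻².
Each option:
  (A) kg·m·s⁻²
  (B) [m²·s⁻¹] · [kg·s⁻¹] = kg·m²·s⁻²  ← same
  (C) V·A = J·C⁻¹·A = kg·m²·s⁻³
  (D) J·K⁻¹ = N·m·K⁻¹ = kg·m²·s⁻²·K⁻¹
Only (B) matches kg·m²·s⁻².

(B)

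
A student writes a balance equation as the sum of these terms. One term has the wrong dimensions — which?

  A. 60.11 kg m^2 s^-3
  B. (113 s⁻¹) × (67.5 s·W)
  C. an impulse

C.

Expand each in SI base units:
  A. kg·m²·s⁻³
  B. [s⁻¹] · [kg·m²·s⁻²] = kg·m²·s⁻³
  C. [impulse] = kg·m·s⁻¹
All reduce to kg·m²·s⁻³ except C., which is kg·m·s⁻¹.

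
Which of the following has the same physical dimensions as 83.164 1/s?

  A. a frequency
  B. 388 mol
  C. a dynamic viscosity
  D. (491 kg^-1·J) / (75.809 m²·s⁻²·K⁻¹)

Reference: s⁻¹.
Each option:
  A. [frequency] = s⁻¹  ← same
  B. mol
  C. [dynamic viscosity] = kg·m⁻¹·s⁻¹
  D. [m²·s⁻²] / [m²·s⁻²·K⁻¹] = K
Only A. matches s⁻¹.

A.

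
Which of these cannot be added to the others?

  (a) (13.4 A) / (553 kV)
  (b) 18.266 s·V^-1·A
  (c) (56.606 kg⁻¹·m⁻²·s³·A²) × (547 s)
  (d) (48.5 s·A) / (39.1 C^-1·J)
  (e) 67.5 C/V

(a)

Dimensions:
  (a) [A] / [kg·m²·s⁻³·A⁻¹] = kg⁻¹·m⁻²·s³·A²
  (b) A·s·V⁻¹ = A·s·(J·C⁻¹)⁻¹ = kg⁻¹·m⁻²·s⁴·A²
  (c) [kg⁻¹·m⁻²·s³·A²] · [s] = kg⁻¹·m⁻²·s⁴·A²
  (d) [s·A] / [kg·m²·s⁻³·A⁻¹] = kg⁻¹·m⁻²·s⁴·A²
  (e) C·V⁻¹ = s·A·(J·C⁻¹)⁻¹ = kg⁻¹·m⁻²·s⁴·A²
All reduce to kg⁻¹·m⁻²·s⁴·A² except (a), which is kg⁻¹·m⁻²·s³·A².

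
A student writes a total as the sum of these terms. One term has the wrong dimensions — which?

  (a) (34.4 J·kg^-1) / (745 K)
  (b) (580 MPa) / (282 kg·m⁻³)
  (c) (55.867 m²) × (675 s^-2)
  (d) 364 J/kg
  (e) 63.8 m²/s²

(a)

Work out the base dimensions of each:
  (a) [m²·s⁻²] / [K] = m²·s⁻²·K⁻¹
  (b) [kg·m⁻¹·s⁻²] / [kg·m⁻³] = m²·s⁻²
  (c) [m²] · [s⁻²] = m²·s⁻²
  (d) J·kg⁻¹ = N·m·kg⁻¹ = m²·s⁻²
  (e) m²·s⁻²
All reduce to m²·s⁻² except (a), which is m²·s⁻²·K⁻¹.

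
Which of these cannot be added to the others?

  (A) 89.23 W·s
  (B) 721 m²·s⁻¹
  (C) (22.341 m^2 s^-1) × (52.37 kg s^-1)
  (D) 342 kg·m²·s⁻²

Expand each in SI base units:
  (A) W·s = J·s⁻¹·s = kg·m²·s⁻²
  (B) m²·s⁻¹
  (C) [m²·s⁻¹] · [kg·s⁻¹] = kg·m²·s⁻²
  (D) kg·m²·s⁻²
All reduce to kg·m²·s⁻² except (B), which is m²·s⁻¹.

(B)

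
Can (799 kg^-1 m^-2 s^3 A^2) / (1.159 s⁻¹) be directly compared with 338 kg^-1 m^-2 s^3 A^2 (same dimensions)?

No

Dimensions:
  (799 kg^-1 m^-2 s^3 A^2) / (1.159 s⁻¹):  [kg⁻¹·m⁻²·s³·A²] / [s⁻¹] = kg⁻¹·m⁻²·s⁴·A²
  338 kg^-1 m^-2 s^3 A^2:  kg⁻¹·m⁻²·s³·A²
kg⁻¹·m⁻²·s⁴·A² ≠ kg⁻¹·m⁻²·s³·A², so they cannot be added.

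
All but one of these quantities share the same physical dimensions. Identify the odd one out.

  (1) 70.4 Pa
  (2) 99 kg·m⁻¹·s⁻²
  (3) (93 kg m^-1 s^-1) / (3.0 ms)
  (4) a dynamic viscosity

(4)

Work out the base dimensions of each:
  (1) Pa = N·m⁻² = kg·m⁻¹·s⁻²
  (2) kg·m⁻¹·s⁻²
  (3) [kg·m⁻¹·s⁻¹] / [s] = kg·m⁻¹·s⁻²
  (4) [dynamic viscosity] = kg·m⁻¹·s⁻¹
All reduce to kg·m⁻¹·s⁻² except (4), which is kg·m⁻¹·s⁻¹.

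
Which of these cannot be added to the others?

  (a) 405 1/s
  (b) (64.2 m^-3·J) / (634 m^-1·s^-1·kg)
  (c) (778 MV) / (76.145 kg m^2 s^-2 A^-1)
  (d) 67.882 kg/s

In SI base units:
  (a) s⁻¹
  (b) [kg·m⁻¹·s⁻²] / [kg·m⁻¹·s⁻¹] = s⁻¹
  (c) [kg·m²·s⁻³·A⁻¹] / [kg·m²·s⁻²·A⁻¹] = s⁻¹
  (d) kg·s⁻¹
All reduce to s⁻¹ except (d), which is kg·s⁻¹.

(d)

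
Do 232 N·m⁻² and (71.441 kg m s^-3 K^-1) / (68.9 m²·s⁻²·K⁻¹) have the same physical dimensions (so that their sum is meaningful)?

No

Work out the base dimensions of each:
  232 N·m⁻²:  N·m⁻² = kg·m·s⁻²·m⁻² = kg·m⁻¹·s⁻²
  (71.441 kg m s^-3 K^-1) / (68.9 m²·s⁻²·K⁻¹):  [kg·m·s⁻³·K⁻¹] / [m²·s⁻²·K⁻¹] = kg·m⁻¹·s⁻¹
kg·m⁻¹·s⁻² ≠ kg·m⁻¹·s⁻¹, so they cannot be added.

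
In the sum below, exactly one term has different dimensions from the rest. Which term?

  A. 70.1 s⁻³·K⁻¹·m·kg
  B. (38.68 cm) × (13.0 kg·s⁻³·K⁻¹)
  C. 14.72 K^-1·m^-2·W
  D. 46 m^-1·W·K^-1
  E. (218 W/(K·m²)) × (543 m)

Dimensions:
  A. kg·m·s⁻³·K⁻¹
  B. [m] · [kg·s⁻³·K⁻¹] = kg·m·s⁻³·K⁻¹
  C. W·m⁻²·K⁻¹ = J·s⁻¹·m⁻²·K⁻¹ = kg·s⁻³·K⁻¹
  D. W·m⁻¹·K⁻¹ = J·s⁻¹·m⁻¹·K⁻¹ = kg·m·s⁻³·K⁻¹
  E. [kg·s⁻³·K⁻¹] · [m] = kg·m·s⁻³·K⁻¹
All reduce to kg·m·s⁻³·K⁻¹ except C., which is kg·s⁻³·K⁻¹.

C.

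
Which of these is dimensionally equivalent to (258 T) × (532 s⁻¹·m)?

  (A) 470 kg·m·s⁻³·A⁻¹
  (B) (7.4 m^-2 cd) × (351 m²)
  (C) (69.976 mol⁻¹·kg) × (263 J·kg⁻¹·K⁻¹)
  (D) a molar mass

Reference: [kg·s⁻²·A⁻¹] · [m·s⁻¹] = kg·m·s⁻³·A⁻¹.
Each option:
  (A) kg·m·s⁻³·A⁻¹  ← same
  (B) [m⁻²·cd] · [m²] = cd
  (C) [kg·mol⁻¹] · [m²·s⁻²·K⁻¹] = kg·m²·s⁻²·K⁻¹·mol⁻¹
  (D) [molar mass] = kg·mol⁻¹
Only (A) matches kg·m·s⁻³·A⁻¹.

(A)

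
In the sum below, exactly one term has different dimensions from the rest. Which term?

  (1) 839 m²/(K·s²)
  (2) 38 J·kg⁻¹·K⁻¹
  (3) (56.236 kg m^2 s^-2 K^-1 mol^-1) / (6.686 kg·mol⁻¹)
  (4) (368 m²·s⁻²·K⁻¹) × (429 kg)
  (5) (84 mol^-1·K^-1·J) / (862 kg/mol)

Expand each in SI base units:
  (1) m²·s⁻²·K⁻¹
  (2) J·kg⁻¹·K⁻¹ = N·m·kg⁻¹·K⁻¹ = m²·s⁻²·K⁻¹
  (3) [kg·m²·s⁻²·K⁻¹·mol⁻¹] / [kg·mol⁻¹] = m²·s⁻²·K⁻¹
  (4) [m²·s⁻²·K⁻¹] · [kg] = kg·m²·s⁻²·K⁻¹
  (5) [kg·m²·s⁻²·K⁻¹·mol⁻¹] / [kg·mol⁻¹] = m²·s⁻²·K⁻¹
All reduce to m²·s⁻²·K⁻¹ except (4), which is kg·m²·s⁻²·K⁻¹.

(4)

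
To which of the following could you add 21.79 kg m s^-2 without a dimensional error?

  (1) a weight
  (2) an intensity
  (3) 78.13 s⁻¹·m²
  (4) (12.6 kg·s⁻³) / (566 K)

(1)

Reference: kg·m·s⁻².
Each option:
  (1) [weight] = kg·m·s⁻²  ← same
  (2) [intensity] = kg·s⁻³
  (3) m²·s⁻¹
  (4) [kg·s⁻³] / [K] = kg·s⁻³·K⁻¹
Only (1) matches kg·m·s⁻².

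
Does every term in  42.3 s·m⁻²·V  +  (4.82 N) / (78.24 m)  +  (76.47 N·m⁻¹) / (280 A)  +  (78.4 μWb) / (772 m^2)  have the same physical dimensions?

Reduce each to base SI dimensions:
  42.3 s·m⁻²·V:  V·s·m⁻² = J·C⁻¹·s·m⁻² = kg·s⁻²·A⁻¹
  (4.82 N) / (78.24 m):  [kg·m·s⁻²] / [m] = kg·s⁻²
  (76.47 N·m⁻¹) / (280 A):  [kg·s⁻²] / [A] = kg·s⁻²·A⁻¹
  (78.4 μWb) / (772 m^2):  [kg·m²·s⁻²·A⁻¹] / [m²] = kg·s⁻²·A⁻¹
The terms do not share a single dimension (kg·s⁻² vs kg·s⁻²·A⁻¹).

No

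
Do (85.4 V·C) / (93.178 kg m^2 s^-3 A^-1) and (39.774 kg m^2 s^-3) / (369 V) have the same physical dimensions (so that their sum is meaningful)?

In SI base units:
  (85.4 V·C) / (93.178 kg m^2 s^-3 A^-1):  [kg·m²·s⁻²] / [kg·m²·s⁻³·A⁻¹] = s·A
  (39.774 kg m^2 s^-3) / (369 V):  [kg·m²·s⁻³] / [kg·m²·s⁻³·A⁻¹] = A
s·A ≠ A, so they cannot be added.

No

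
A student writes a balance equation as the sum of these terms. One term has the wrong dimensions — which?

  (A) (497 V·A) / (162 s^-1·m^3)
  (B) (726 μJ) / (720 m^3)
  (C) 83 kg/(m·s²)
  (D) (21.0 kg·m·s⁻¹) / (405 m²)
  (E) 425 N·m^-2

Reduce each to base SI dimensions:
  (A) [kg·m²·s⁻³] / [m³·s⁻¹] = kg·m⁻¹·s⁻²
  (B) [kg·m²·s⁻²] / [m³] = kg·m⁻¹·s⁻²
  (C) kg·m⁻¹·s⁻²
  (D) [kg·m·s⁻¹] / [m²] = kg·m⁻¹·s⁻¹
  (E) N·m⁻² = kg·m·s⁻²·m⁻² = kg·m⁻¹·s⁻²
All reduce to kg·m⁻¹·s⁻² except (D), which is kg·m⁻¹·s⁻¹.

(D)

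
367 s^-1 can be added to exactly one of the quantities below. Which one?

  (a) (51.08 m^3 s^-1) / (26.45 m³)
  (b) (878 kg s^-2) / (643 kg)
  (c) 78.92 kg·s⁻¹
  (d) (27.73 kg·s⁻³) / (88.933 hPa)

Reference: s⁻¹.
Each option:
  (a) [m³·s⁻¹] / [m³] = s⁻¹  ← same
  (b) [kg·s⁻²] / [kg] = s⁻²
  (c) kg·s⁻¹
  (d) [kg·s⁻³] / [kg·m⁻¹·s⁻²] = m·s⁻¹
Only (a) matches s⁻¹.

(a)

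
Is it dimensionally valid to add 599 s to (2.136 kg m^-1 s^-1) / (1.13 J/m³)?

Yes

Reduce each to base SI dimensions:
  599 s:  s
  (2.136 kg m^-1 s^-1) / (1.13 J/m³):  [kg·m⁻¹·s⁻¹] / [kg·m⁻¹·s⁻²] = s
Both are s, so they have the same dimensions and can be added.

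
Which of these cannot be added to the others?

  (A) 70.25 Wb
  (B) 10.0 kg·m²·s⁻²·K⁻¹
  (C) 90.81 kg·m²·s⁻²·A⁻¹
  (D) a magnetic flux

(B)

Expand each in SI base units:
  (A) Wb = V·s = kg·m²·s⁻²·A⁻¹
  (B) kg·m²·s⁻²·K⁻¹
  (C) kg·m²·s⁻²·A⁻¹
  (D) [magnetic flux] = kg·m²·s⁻²·A⁻¹
All reduce to kg·m²·s⁻²·A⁻¹ except (B), which is kg·m²·s⁻²·K⁻¹.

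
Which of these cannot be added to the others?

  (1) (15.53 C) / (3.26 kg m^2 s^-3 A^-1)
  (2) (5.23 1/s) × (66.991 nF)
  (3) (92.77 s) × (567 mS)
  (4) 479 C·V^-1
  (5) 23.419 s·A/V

Dimensions:
  (1) [s·A] / [kg·m²·s⁻³·A⁻¹] = kg⁻¹·m⁻²·s⁴·A²
  (2) [s⁻¹] · [kg⁻¹·m⁻²·s⁴·A²] = kg⁻¹·m⁻²·s³·A²
  (3) [s] · [kg⁻¹·m⁻²·s³·A²] = kg⁻¹·m⁻²·s⁴·A²
  (4) C·V⁻¹ = s·A·(J·C⁻¹)⁻¹ = kg⁻¹·m⁻²·s⁴·A²
  (5) A·s·V⁻¹ = A·s·(J·C⁻¹)⁻¹ = kg⁻¹·m⁻²·s⁴·A²
All reduce to kg⁻¹·m⁻²·s⁴·A² except (2), which is kg⁻¹·m⁻²·s³·A².

(2)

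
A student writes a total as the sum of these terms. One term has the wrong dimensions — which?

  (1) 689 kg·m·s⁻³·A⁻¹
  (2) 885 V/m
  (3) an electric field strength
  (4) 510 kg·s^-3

(4)

Expand each in SI base units:
  (1) kg·m·s⁻³·A⁻¹
  (2) V·m⁻¹ = J·C⁻¹·m⁻¹ = kg·m·s⁻³·A⁻¹
  (3) [electric field strength] = kg·m·s⁻³·A⁻¹
  (4) kg·s⁻³
All reduce to kg·m·s⁻³·A⁻¹ except (4), which is kg·s⁻³.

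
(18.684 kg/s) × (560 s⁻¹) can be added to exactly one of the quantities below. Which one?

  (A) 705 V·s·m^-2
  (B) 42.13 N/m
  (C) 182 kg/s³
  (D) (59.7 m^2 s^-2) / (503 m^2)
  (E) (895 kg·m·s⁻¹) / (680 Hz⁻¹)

Reference: [kg·s⁻¹] · [s⁻¹] = kg·s⁻².
Each option:
  (A) V·s·m⁻² = J·C⁻¹·s·m⁻² = kg·s⁻²·A⁻¹
  (B) N·m⁻¹ = kg·m·s⁻²·m⁻¹ = kg·s⁻²  ← same
  (C) kg·s⁻³
  (D) [m²·s⁻²] / [m²] = s⁻²
  (E) [kg·m·s⁻¹] / [s] = kg·m·s⁻²
Only (B) matches kg·s⁻².

(B)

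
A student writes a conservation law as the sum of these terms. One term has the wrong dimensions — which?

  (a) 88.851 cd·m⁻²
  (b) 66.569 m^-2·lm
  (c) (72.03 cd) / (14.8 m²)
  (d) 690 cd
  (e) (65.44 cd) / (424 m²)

Dimensions:
  (a) cd·m⁻² = m⁻²·cd
  (b) lm·m⁻² = cd·m⁻² = m⁻²·cd
  (c) [cd] / [m²] = m⁻²·cd
  (d) cd
  (e) [cd] / [m²] = m⁻²·cd
All reduce to m⁻²·cd except (d), which is cd.

(d)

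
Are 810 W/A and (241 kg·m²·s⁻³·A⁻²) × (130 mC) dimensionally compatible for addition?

No

Work out the base dimensions of each:
  810 W/A:  W·A⁻¹ = J·s⁻¹·A⁻¹ = kg·m²·s⁻³·A⁻¹
  (241 kg·m²·s⁻³·A⁻²) × (130 mC):  [kg·m²·s⁻³·A⁻²] · [s·A] = kg·m²·s⁻²·A⁻¹
kg·m²·s⁻³·A⁻¹ ≠ kg·m²·s⁻²·A⁻¹, so they cannot be added.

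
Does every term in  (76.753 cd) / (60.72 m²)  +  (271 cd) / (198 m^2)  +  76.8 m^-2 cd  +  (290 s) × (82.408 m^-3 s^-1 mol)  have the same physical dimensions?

Work out the base dimensions of each:
  (76.753 cd) / (60.72 m²):  [cd] / [m²] = m⁻²·cd
  (271 cd) / (198 m^2):  [cd] / [m²] = m⁻²·cd
  76.8 m^-2 cd:  m⁻²·cd
  (290 s) × (82.408 m^-3 s^-1 mol):  [s] · [m⁻³·s⁻¹·mol] = m⁻³·mol
The terms do not share a single dimension (m⁻²·cd vs m⁻³·mol).

No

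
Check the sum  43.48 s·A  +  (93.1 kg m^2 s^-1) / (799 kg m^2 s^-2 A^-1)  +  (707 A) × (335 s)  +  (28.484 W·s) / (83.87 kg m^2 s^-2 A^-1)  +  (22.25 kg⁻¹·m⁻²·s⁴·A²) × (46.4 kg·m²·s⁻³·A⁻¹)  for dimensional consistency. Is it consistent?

No

Reduce each to base SI dimensions:
  43.48 s·A:  A·s = s·A
  (93.1 kg m^2 s^-1) / (799 kg m^2 s^-2 A^-1):  [kg·m²·s⁻¹] / [kg·m²·s⁻²·A⁻¹] = s·A
  (707 A) × (335 s):  [A] · [s] = s·A
  (28.484 W·s) / (83.87 kg m^2 s^-2 A^-1):  [kg·m²·s⁻²] / [kg·m²·s⁻²·A⁻¹] = A
  (22.25 kg⁻¹·m⁻²·s⁴·A²) × (46.4 kg·m²·s⁻³·A⁻¹):  [kg⁻¹·m⁻²·s⁴·A²] · [kg·m²·s⁻³·A⁻¹] = s·A
The terms do not share a single dimension (A vs s·A).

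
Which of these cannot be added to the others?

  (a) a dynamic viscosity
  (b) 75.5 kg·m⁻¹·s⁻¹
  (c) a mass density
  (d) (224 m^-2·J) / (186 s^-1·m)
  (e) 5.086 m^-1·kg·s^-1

(c)

Dimensions:
  (a) [dynamic viscosity] = kg·m⁻¹·s⁻¹
  (b) kg·m⁻¹·s⁻¹
  (c) [mass density] = kg·m⁻³
  (d) [kg·s⁻²] / [m·s⁻¹] = kg·m⁻¹·s⁻¹
  (e) kg·m⁻¹·s⁻¹
All reduce to kg·m⁻¹·s⁻¹ except (c), which is kg·m⁻³.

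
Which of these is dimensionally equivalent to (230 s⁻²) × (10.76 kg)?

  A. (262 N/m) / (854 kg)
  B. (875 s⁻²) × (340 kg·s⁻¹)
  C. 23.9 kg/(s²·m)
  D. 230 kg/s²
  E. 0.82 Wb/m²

Reference: [s⁻²] · [kg] = kg·s⁻².
Each option:
  A. [kg·s⁻²] / [kg] = s⁻²
  B. [s⁻²] · [kg·s⁻¹] = kg·s⁻³
  C. kg·m⁻¹·s⁻²
  D. kg·s⁻²  ← same
  E. Wb·m⁻² = V·s·m⁻² = kg·s⁻²·A⁻¹
Only D. matches kg·s⁻².

D.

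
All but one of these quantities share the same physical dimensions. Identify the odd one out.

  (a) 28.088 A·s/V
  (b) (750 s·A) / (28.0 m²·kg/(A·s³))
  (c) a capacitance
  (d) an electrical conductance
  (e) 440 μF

(d)

Reduce each to base SI dimensions:
  (a) A·s·V⁻¹ = A·s·(J·C⁻¹)⁻¹ = kg⁻¹·m⁻²·s⁴·A²
  (b) [s·A] / [kg·m²·s⁻³·A⁻¹] = kg⁻¹·m⁻²·s⁴·A²
  (c) [capacitance] = kg⁻¹·m⁻²·s⁴·A²
  (d) [electrical conductance] = kg⁻¹·m⁻²·s³·A²
  (e) F = C·V⁻¹ = kg⁻¹·m⁻²·s⁴·A²
All reduce to kg⁻¹·m⁻²·s⁴·A² except (d), which is kg⁻¹·m⁻²·s³·A².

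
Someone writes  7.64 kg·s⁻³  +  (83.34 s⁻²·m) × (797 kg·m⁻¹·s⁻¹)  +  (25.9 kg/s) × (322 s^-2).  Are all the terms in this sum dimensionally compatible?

Expand each in SI base units:
  7.64 kg·s⁻³:  kg·s⁻³
  (83.34 s⁻²·m) × (797 kg·m⁻¹·s⁻¹):  [m·s⁻²] · [kg·m⁻¹·s⁻¹] = kg·s⁻³
  (25.9 kg/s) × (322 s^-2):  [kg·s⁻¹] · [s⁻²] = kg·s⁻³
Every term reduces to kg·s⁻³.

Yes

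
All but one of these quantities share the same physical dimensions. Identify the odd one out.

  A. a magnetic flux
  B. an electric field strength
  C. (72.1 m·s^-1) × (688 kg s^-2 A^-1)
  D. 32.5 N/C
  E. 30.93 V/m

A.

In SI base units:
  A. [magnetic flux] = kg·m²·s⁻²·A⁻¹
  B. [electric field strength] = kg·m·s⁻³·A⁻¹
  C. [m·s⁻¹] · [kg·s⁻²·A⁻¹] = kg·m·s⁻³·A⁻¹
  D. N·C⁻¹ = kg·m·s⁻²·(s·A)⁻¹ = kg·m·s⁻³·A⁻¹
  E. V·m⁻¹ = J·C⁻¹·m⁻¹ = kg·m·s⁻³·A⁻¹
All reduce to kg·m·s⁻³·A⁻¹ except A., which is kg·m²·s⁻²·A⁻¹.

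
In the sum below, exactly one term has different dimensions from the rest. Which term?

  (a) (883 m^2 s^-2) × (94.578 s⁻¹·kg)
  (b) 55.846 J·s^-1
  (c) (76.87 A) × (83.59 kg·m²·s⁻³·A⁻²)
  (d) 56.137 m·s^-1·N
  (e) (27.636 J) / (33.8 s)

(c)

Work out the base dimensions of each:
  (a) [m²·s⁻²] · [kg·s⁻¹] = kg·m²·s⁻³
  (b) J·s⁻¹ = N·m·s⁻¹ = kg·m²·s⁻³
  (c) [A] · [kg·m²·s⁻³·A⁻²] = kg·m²·s⁻³·A⁻¹
  (d) N·m·s⁻¹ = kg·m·s⁻²·m·s⁻¹ = kg·m²·s⁻³
  (e) [kg·m²·s⁻²] / [s] = kg·m²·s⁻³
All reduce to kg·m²·s⁻³ except (c), which is kg·m²·s⁻³·A⁻¹.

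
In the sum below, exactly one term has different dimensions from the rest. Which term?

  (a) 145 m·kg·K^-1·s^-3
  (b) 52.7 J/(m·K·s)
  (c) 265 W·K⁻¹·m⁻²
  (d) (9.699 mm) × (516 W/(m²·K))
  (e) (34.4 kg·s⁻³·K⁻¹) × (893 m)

Work out the base dimensions of each:
  (a) kg·m·s⁻³·K⁻¹
  (b) J·s⁻¹·m⁻¹·K⁻¹ = N·m·s⁻¹·m⁻¹·K⁻¹ = kg·m·s⁻³·K⁻¹
  (c) W·m⁻²·K⁻¹ = J·s⁻¹·m⁻²·K⁻¹ = kg·s⁻³·K⁻¹
  (d) [m] · [kg·s⁻³·K⁻¹] = kg·m·s⁻³·K⁻¹
  (e) [kg·s⁻³·K⁻¹] · [m] = kg·m·s⁻³·K⁻¹
All reduce to kg·m·s⁻³·K⁻¹ except (c), which is kg·s⁻³·K⁻¹.

(c)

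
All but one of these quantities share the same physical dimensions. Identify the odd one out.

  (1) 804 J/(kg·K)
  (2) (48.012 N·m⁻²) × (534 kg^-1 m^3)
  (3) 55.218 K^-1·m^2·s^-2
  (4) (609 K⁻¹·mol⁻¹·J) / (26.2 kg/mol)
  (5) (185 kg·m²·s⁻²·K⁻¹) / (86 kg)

In SI base units:
  (1) J·kg⁻¹·K⁻¹ = N·m·kg⁻¹·K⁻¹ = m²·s⁻²·K⁻¹
  (2) [kg·m⁻¹·s⁻²] · [kg⁻¹·m³] = m²·s⁻²
  (3) m²·s⁻²·K⁻¹
  (4) [kg·m²·s⁻²·K⁻¹·mol⁻¹] / [kg·mol⁻¹] = m²·s⁻²·K⁻¹
  (5) [kg·m²·s⁻²·K⁻¹] / [kg] = m²·s⁻²·K⁻¹
All reduce to m²·s⁻²·K⁻¹ except (2), which is m²·s⁻².

(2)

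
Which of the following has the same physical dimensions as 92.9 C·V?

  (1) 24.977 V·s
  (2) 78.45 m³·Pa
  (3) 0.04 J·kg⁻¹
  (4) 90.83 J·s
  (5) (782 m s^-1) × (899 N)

Reference: C·V = s·A·J·C⁻¹ = kg·m²·s⁻².
Each option:
  (1) V·s = J·C⁻¹·s = kg·m²·s⁻²·A⁻¹
  (2) Pa·m³ = N·m⁻²·m³ = kg·m²·s⁻²  ← same
  (3) J·kg⁻¹ = N·m·kg⁻¹ = m²·s⁻²
  (4) J·s = N·m·s = kg·m²·s⁻¹
  (5) [m·s⁻¹] · [kg·m·s⁻²] = kg·m²·s⁻³
Only (2) matches kg·m²·s⁻².

(2)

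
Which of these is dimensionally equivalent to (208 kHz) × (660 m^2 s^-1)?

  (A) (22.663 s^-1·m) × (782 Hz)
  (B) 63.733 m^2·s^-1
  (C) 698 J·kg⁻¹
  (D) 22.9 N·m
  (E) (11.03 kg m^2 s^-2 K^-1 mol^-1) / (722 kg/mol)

(C)

Reference: [s⁻¹] · [m²·s⁻¹] = m²·s⁻².
Each option:
  (A) [m·s⁻¹] · [s⁻¹] = m·s⁻²
  (B) m²·s⁻¹
  (C) J·kg⁻¹ = N·m·kg⁻¹ = m²·s⁻²  ← same
  (D) N·m = kg·m·s⁻²·m = kg·m²·s⁻²
  (E) [kg·m²·s⁻²·K⁻¹·mol⁻¹] / [kg·mol⁻¹] = m²·s⁻²·K⁻¹
Only (C) matches m²·s⁻².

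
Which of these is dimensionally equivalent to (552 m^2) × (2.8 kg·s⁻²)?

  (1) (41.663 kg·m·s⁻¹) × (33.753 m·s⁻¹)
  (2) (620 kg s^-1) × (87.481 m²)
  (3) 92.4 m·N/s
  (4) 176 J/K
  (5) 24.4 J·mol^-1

(1)

Reference: [m²] · [kg·s⁻²] = kg·m²·s⁻².
Each option:
  (1) [kg·m·s⁻¹] · [m·s⁻¹] = kg·m²·s⁻²  ← same
  (2) [kg·s⁻¹] · [m²] = kg·m²·s⁻¹
  (3) N·m·s⁻¹ = kg·m·s⁻²·m·s⁻¹ = kg·m²·s⁻³
  (4) J·K⁻¹ = N·m·K⁻¹ = kg·m²·s⁻²·K⁻¹
  (5) J·mol⁻¹ = N·m·mol⁻¹ = kg·m²·s⁻²·mol⁻¹
Only (1) matches kg·m²·s⁻².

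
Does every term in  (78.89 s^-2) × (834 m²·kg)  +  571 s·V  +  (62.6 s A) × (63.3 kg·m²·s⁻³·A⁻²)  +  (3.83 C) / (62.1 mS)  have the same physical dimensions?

In SI base units:
  (78.89 s^-2) × (834 m²·kg):  [s⁻²] · [kg·m²] = kg·m²·s⁻²
  571 s·V:  V·s = J·C⁻¹·s = kg·m²·s⁻²·A⁻¹
  (62.6 s A) × (63.3 kg·m²·s⁻³·A⁻²):  [s·A] · [kg·m²·s⁻³·A⁻²] = kg·m²·s⁻²·A⁻¹
  (3.83 C) / (62.1 mS):  [s·A] / [kg⁻¹·m⁻²·s³·A²] = kg·m²·s⁻²·A⁻¹
The terms do not share a single dimension (kg·m²·s⁻² vs kg·m²·s⁻²·A⁻¹).

No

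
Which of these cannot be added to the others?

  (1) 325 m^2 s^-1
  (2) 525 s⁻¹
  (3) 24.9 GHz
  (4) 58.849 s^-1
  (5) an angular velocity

In SI base units:
  (1) m²·s⁻¹
  (2) s⁻¹
  (3) Hz = s⁻¹
  (4) s⁻¹
  (5) [angular velocity] = s⁻¹
All reduce to s⁻¹ except (1), which is m²·s⁻¹.

(1)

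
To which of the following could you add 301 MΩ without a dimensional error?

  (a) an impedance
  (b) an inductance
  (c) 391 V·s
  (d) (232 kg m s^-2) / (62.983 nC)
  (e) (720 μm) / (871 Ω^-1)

(a)

Reference: Ω = V·A⁻¹ = kg·m²·s⁻³·A⁻².
Each option:
  (a) [impedance] = kg·m²·s⁻³·A⁻²  ← same
  (b) [inductance] = kg·m²·s⁻²·A⁻²
  (c) V·s = J·C⁻¹·s = kg·m²·s⁻²·A⁻¹
  (d) [kg·m·s⁻²] / [s·A] = kg·m·s⁻³·A⁻¹
  (e) [m] / [kg⁻¹·m⁻²·s³·A²] = kg·m³·s⁻³·A⁻²
Only (a) matches kg·m²·s⁻³·A⁻².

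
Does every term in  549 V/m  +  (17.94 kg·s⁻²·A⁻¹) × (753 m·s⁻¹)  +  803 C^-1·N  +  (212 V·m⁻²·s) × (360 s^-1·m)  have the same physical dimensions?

Yes

In SI base units:
  549 V/m:  V·m⁻¹ = J·C⁻¹·m⁻¹ = kg·m·s⁻³·A⁻¹
  (17.94 kg·s⁻²·A⁻¹) × (753 m·s⁻¹):  [kg·s⁻²·A⁻¹] · [m·s⁻¹] = kg·m·s⁻³·A⁻¹
  803 C^-1·N:  N·C⁻¹ = kg·m·s⁻²·(s·A)⁻¹ = kg·m·s⁻³·A⁻¹
  (212 V·m⁻²·s) × (360 s^-1·m):  [kg·s⁻²·A⁻¹] · [m·s⁻¹] = kg·m·s⁻³·A⁻¹
Every term reduces to kg·m·s⁻³·A⁻¹.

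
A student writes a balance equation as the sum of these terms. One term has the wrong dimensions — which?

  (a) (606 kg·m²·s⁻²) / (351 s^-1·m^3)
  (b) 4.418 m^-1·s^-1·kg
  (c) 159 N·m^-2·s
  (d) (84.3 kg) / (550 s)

Work out the base dimensions of each:
  (a) [kg·m²·s⁻²] / [m³·s⁻¹] = kg·m⁻¹·s⁻¹
  (b) kg·m⁻¹·s⁻¹
  (c) N·s·m⁻² = kg·m·s⁻²·s·m⁻² = kg·m⁻¹·s⁻¹
  (d) [kg] / [s] = kg·s⁻¹
All reduce to kg·m⁻¹·s⁻¹ except (d), which is kg·s⁻¹.

(d)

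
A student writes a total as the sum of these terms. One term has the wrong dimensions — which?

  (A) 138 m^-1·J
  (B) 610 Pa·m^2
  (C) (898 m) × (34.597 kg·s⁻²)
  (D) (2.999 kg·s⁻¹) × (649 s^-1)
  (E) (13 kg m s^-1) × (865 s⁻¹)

Dimensions:
  (A) J·m⁻¹ = N·m·m⁻¹ = kg·m·s⁻²
  (B) Pa·m² = N·m⁻²·m² = kg·m·s⁻²
  (C) [m] · [kg·s⁻²] = kg·m·s⁻²
  (D) [kg·s⁻¹] · [s⁻¹] = kg·s⁻²
  (E) [kg·m·s⁻¹] · [s⁻¹] = kg·m·s⁻²
All reduce to kg·m·s⁻² except (D), which is kg·s⁻².

(D)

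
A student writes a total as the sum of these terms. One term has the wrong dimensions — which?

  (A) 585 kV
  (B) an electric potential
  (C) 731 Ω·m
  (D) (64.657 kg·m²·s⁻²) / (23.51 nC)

(C)

Work out the base dimensions of each:
  (A) V = J·C⁻¹ = kg·m²·s⁻³·A⁻¹
  (B) [electric potential] = kg·m²·s⁻³·A⁻¹
  (C) Ω·m = V·A⁻¹·m = kg·m³·s⁻³·A⁻²
  (D) [kg·m²·s⁻²] / [s·A] = kg·m²·s⁻³·A⁻¹
All reduce to kg·m²·s⁻³·A⁻¹ except (C), which is kg·m³·s⁻³·A⁻².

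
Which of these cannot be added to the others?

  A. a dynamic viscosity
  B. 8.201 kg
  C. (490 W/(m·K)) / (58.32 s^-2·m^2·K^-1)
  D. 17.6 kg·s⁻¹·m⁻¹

Expand each in SI base units:
  A. [dynamic viscosity] = kg·m⁻¹·s⁻¹
  B. kg
  C. [kg·m·s⁻³·K⁻¹] / [m²·s⁻²·K⁻¹] = kg·m⁻¹·s⁻¹
  D. kg·m⁻¹·s⁻¹
All reduce to kg·m⁻¹·s⁻¹ except B., which is kg.

B.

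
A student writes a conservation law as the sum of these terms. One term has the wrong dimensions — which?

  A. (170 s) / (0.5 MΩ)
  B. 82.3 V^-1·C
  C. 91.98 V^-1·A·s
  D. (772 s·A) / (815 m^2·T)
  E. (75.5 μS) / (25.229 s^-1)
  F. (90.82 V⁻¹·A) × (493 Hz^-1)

Expand each in SI base units:
  A. [s] / [kg·m²·s⁻³·A⁻²] = kg⁻¹·m⁻²·s⁴·A²
  B. C·V⁻¹ = s·A·(J·C⁻¹)⁻¹ = kg⁻¹·m⁻²·s⁴·A²
  C. A·s·V⁻¹ = A·s·(J·C⁻¹)⁻¹ = kg⁻¹·m⁻²·s⁴·A²
  D. [s·A] / [kg·m²·s⁻²·A⁻¹] = kg⁻¹·m⁻²·s³·A²
  E. [kg⁻¹·m⁻²·s³·A²] / [s⁻¹] = kg⁻¹·m⁻²·s⁴·A²
  F. [kg⁻¹·m⁻²·s³·A²] · [s] = kg⁻¹·m⁻²·s⁴·A²
All reduce to kg⁻¹·m⁻²·s⁴·A² except D., which is kg⁻¹·m⁻²·s³·A².

D.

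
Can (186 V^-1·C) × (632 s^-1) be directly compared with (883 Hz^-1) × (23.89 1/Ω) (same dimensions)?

Work out the base dimensions of each:
  (186 V^-1·C) × (632 s^-1):  [kg⁻¹·m⁻²·s⁴·A²] · [s⁻¹] = kg⁻¹·m⁻²·s³·A²
  (883 Hz^-1) × (23.89 1/Ω):  [s] · [kg⁻¹·m⁻²·s³·A²] = kg⁻¹·m⁻²·s⁴·A²
kg⁻¹·m⁻²·s³·A² ≠ kg⁻¹·m⁻²·s⁴·A², so they cannot be added.

No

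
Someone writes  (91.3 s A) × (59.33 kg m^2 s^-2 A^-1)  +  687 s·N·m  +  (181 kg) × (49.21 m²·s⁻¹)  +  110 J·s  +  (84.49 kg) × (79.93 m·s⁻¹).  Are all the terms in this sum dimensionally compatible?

Reduce each to base SI dimensions:
  (91.3 s A) × (59.33 kg m^2 s^-2 A^-1):  [s·A] · [kg·m²·s⁻²·A⁻¹] = kg·m²·s⁻¹
  687 s·N·m:  N·m·s = kg·m·s⁻²·m·s = kg·m²·s⁻¹
  (181 kg) × (49.21 m²·s⁻¹):  [kg] · [m²·s⁻¹] = kg·m²·s⁻¹
  110 J·s:  J·s = N·m·s = kg·m²·s⁻¹
  (84.49 kg) × (79.93 m·s⁻¹):  [kg] · [m·s⁻¹] = kg·m·s⁻¹
The terms do not share a single dimension (kg·m²·s⁻¹ vs kg·m·s⁻¹).

No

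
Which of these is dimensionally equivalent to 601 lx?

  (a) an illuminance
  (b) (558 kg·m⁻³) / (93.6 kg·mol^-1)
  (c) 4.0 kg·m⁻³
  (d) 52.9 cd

Reference: lx = lm·m⁻² = m⁻²·cd.
Each option:
  (a) [illuminance] = m⁻²·cd  ← same
  (b) [kg·m⁻³] / [kg·mol⁻¹] = m⁻³·mol
  (c) kg·m⁻³
  (d) cd
Only (a) matches m⁻²·cd.

(a)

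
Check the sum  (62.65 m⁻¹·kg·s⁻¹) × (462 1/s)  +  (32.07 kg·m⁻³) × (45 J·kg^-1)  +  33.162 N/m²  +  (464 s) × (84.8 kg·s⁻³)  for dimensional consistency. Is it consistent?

In SI base units:
  (62.65 m⁻¹·kg·s⁻¹) × (462 1/s):  [kg·m⁻¹·s⁻¹] · [s⁻¹] = kg·m⁻¹·s⁻²
  (32.07 kg·m⁻³) × (45 J·kg^-1):  [kg·m⁻³] · [m²·s⁻²] = kg·m⁻¹·s⁻²
  33.162 N/m²:  N·m⁻² = kg·m·s⁻²·m⁻² = kg·m⁻¹·s⁻²
  (464 s) × (84.8 kg·s⁻³):  [s] · [kg·s⁻³] = kg·s⁻²
The terms do not share a single dimension (kg·m⁻¹·s⁻² vs kg·s⁻²).

No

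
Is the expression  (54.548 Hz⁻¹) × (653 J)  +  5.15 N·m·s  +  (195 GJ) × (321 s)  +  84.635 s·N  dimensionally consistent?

Dimensions:
  (54.548 Hz⁻¹) × (653 J):  [s] · [kg·m²·s⁻²] = kg·m²·s⁻¹
  5.15 N·m·s:  N·m·s = kg·m·s⁻²·m·s = kg·m²·s⁻¹
  (195 GJ) × (321 s):  [kg·m²·s⁻²] · [s] = kg·m²·s⁻¹
  84.635 s·N:  N·s = kg·m·s⁻²·s = kg·m·s⁻¹
The terms do not share a single dimension (kg·m²·s⁻¹ vs kg·m·s⁻¹).

No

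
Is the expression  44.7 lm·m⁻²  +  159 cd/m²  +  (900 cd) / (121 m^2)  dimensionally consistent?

Yes

Work out the base dimensions of each:
  44.7 lm·m⁻²:  lm·m⁻² = cd·m⁻² = m⁻²·cd
  159 cd/m²:  cd·m⁻² = m⁻²·cd
  (900 cd) / (121 m^2):  [cd] / [m²] = m⁻²·cd
Every term reduces to m⁻²·cd.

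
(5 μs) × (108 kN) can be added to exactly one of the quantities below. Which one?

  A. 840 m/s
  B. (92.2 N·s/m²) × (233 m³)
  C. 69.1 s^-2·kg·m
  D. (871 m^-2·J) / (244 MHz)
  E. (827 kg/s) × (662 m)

Reference: [s] · [kg·m·s⁻²] = kg·m·s⁻¹.
Each option:
  A. m·s⁻¹
  B. [kg·m⁻¹·s⁻¹] · [m³] = kg·m²·s⁻¹
  C. kg·m·s⁻²
  D. [kg·s⁻²] / [s⁻¹] = kg·s⁻¹
  E. [kg·s⁻¹] · [m] = kg·m·s⁻¹  ← same
Only E. matches kg·m·s⁻¹.

E.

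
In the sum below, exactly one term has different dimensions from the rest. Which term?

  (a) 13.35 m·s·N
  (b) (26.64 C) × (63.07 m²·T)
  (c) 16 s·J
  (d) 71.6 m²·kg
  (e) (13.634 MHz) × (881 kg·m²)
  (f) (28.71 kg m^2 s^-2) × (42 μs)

(d)

Expand each in SI base units:
  (a) N·m·s = kg·m·s⁻²·m·s = kg·m²·s⁻¹
  (b) [s·A] · [kg·m²·s⁻²·A⁻¹] = kg·m²·s⁻¹
  (c) J·s = N·m·s = kg·m²·s⁻¹
  (d) kg·m²
  (e) [s⁻¹] · [kg·m²] = kg·m²·s⁻¹
  (f) [kg·m²·s⁻²] · [s] = kg·m²·s⁻¹
All reduce to kg·m²·s⁻¹ except (d), which is kg·m².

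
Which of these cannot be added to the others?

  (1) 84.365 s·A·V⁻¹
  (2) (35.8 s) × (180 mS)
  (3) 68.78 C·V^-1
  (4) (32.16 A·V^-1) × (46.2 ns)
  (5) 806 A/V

(5)

Reduce each to base SI dimensions:
  (1) A·s·V⁻¹ = A·s·(J·C⁻¹)⁻¹ = kg⁻¹·m⁻²·s⁴·A²
  (2) [s] · [kg⁻¹·m⁻²·s³·A²] = kg⁻¹·m⁻²·s⁴·A²
  (3) C·V⁻¹ = s·A·(J·C⁻¹)⁻¹ = kg⁻¹·m⁻²·s⁴·A²
  (4) [kg⁻¹·m⁻²·s³·A²] · [s] = kg⁻¹·m⁻²·s⁴·A²
  (5) A·V⁻¹ = A·(J·C⁻¹)⁻¹ = kg⁻¹·m⁻²·s³·A²
All reduce to kg⁻¹·m⁻²·s⁴·A² except (5), which is kg⁻¹·m⁻²·s³·A².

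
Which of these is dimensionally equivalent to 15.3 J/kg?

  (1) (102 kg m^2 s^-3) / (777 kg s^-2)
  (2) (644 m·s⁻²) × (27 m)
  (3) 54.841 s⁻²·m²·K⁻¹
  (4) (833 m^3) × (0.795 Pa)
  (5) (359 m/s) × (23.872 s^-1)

(2)

Reference: J·kg⁻¹ = N·m·kg⁻¹ = m²·s⁻².
Each option:
  (1) [kg·m²·s⁻³] / [kg·s⁻²] = m²·s⁻¹
  (2) [m·s⁻²] · [m] = m²·s⁻²  ← same
  (3) m²·s⁻²·K⁻¹
  (4) [m³] · [kg·m⁻¹·s⁻²] = kg·m²·s⁻²
  (5) [m·s⁻¹] · [s⁻¹] = m·s⁻²
Only (2) matches m²·s⁻².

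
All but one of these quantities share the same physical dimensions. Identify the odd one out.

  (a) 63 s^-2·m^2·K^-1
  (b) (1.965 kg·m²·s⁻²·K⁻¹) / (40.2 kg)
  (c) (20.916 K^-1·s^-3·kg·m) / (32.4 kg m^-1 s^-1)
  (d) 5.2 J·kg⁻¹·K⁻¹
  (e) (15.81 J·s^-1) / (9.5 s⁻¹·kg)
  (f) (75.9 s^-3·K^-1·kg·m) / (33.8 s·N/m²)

(e)

Expand each in SI base units:
  (a) m²·s⁻²·K⁻¹
  (b) [kg·m²·s⁻²·K⁻¹] / [kg] = m²·s⁻²·K⁻¹
  (c) [kg·m·s⁻³·K⁻¹] / [kg·m⁻¹·s⁻¹] = m²·s⁻²·K⁻¹
  (d) J·kg⁻¹·K⁻¹ = N·m·kg⁻¹·K⁻¹ = m²·s⁻²·K⁻¹
  (e) [kg·m²·s⁻³] / [kg·s⁻¹] = m²·s⁻²
  (f) [kg·m·s⁻³·K⁻¹] / [kg·m⁻¹·s⁻¹] = m²·s⁻²·K⁻¹
All reduce to m²·s⁻²·K⁻¹ except (e), which is m²·s⁻².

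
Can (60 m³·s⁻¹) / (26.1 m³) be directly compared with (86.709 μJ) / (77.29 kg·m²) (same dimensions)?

In SI base units:
  (60 m³·s⁻¹) / (26.1 m³):  [m³·s⁻¹] / [m³] = s⁻¹
  (86.709 μJ) / (77.29 kg·m²):  [kg·m²·s⁻²] / [kg·m²] = s⁻²
s⁻¹ ≠ s⁻², so they cannot be added.

No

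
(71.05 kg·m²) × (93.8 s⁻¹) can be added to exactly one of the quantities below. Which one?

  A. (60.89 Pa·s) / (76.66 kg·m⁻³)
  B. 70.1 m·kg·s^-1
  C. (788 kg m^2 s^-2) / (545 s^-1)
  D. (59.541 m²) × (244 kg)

C.

Reference: [kg·m²] · [s⁻¹] = kg·m²·s⁻¹.
Each option:
  A. [kg·m⁻¹·s⁻¹] / [kg·m⁻³] = m²·s⁻¹
  B. kg·m·s⁻¹
  C. [kg·m²·s⁻²] / [s⁻¹] = kg·m²·s⁻¹  ← same
  D. [m²] · [kg] = kg·m²
Only C. matches kg·m²·s⁻¹.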